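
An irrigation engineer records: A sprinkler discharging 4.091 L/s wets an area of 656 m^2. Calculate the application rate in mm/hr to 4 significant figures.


Approach: apply the application rate relation, rate = (Q/A)*3600.
rate = (4.091 / 656) * 3600 = 22.45 mm/hr
Therefore the application rate = 22.45 mm/hr.


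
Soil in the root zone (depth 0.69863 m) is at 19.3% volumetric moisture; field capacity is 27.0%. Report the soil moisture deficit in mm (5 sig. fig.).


Approach: apply the soil moisture deficit relation, SMD = (FC - theta)/100 * depth * 1000.
SMD = (27.0 - 19.3)/100 * 0.69863 * 1000 = 53.795 mm
Therefore the soil moisture deficit = 53.795 mm.


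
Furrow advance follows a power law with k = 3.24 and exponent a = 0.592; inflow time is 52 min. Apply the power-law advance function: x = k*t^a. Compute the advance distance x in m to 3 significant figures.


x = 3.24 * 52^0.592 = 33.6 m
Therefore the advance distance x = 33.6 m.


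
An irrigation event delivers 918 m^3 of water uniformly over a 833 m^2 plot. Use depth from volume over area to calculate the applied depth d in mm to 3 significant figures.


Approach: apply depth from volume over area, d = (V/A)*1000.
d = (918 / 833) * 1000 = 1100 mm
Therefore the applied depth d = 1100 mm.


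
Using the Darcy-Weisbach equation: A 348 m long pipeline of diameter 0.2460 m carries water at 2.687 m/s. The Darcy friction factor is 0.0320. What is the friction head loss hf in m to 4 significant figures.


Approach: apply the Darcy-Weisbach equation, hf = f*(L/D)*(v^2/(2g)).
hf = 0.0320 * (348/0.2460) * (2.687^2 / (2*9.81))
hf = 16.66 m
Therefore the friction head loss hf = 16.66 m.


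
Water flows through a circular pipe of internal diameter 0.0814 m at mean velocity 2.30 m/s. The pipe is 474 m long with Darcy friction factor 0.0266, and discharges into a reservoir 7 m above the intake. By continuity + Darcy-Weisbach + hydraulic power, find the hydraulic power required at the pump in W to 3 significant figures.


Approach: apply continuity + Darcy-Weisbach + hydraulic power, Q = A*v; hf = f*(L/D)*(v^2/(2g)); H = static + hf; P = rho*g*Q*H.
Step 1 — flow rate (continuity, Q = A*v):
  A = pi*(0.0814/2)^2 = 0.0052040 m^2
  Q = 0.0052040 * 2.30 = 0.011969 m^3/s
Step 2 — friction head loss (Darcy-Weisbach):
  hf = 0.0266 * (474/0.0814) * (2.30^2 / (2*9.81))
  hf = 41.763 m
Step 3 — total head: H = 7 + 41.763 = 48.763 m
Step 4 — hydraulic power (P = rho*g*Q*H):
  P = 1000 * 9.81 * 0.011969 * 48.763 = 5730 W
Therefore the hydraulic power required at the pump = 5730 W.


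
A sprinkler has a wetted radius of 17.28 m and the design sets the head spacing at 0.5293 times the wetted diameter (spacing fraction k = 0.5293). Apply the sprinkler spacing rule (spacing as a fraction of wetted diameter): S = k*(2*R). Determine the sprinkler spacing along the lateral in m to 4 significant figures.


S = 0.5293 * (2 * 17.28) = 18.29 m
Therefore the sprinkler spacing along the lateral = 18.29 m.


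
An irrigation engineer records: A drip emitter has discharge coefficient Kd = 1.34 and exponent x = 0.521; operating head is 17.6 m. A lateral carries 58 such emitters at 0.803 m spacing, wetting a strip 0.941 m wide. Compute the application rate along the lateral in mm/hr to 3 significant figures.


Approach: apply the emitter equation with a lateral mass balance, q = Kd*h^x; Q = n*q; rate = Q/(n*spacing*width).
Step 1 — single emitter flow (q = Kd*h^x):
  q = 1.34 * 17.6^0.521 = 5.9706 L/hr
Step 2 — total lateral flow: Q = 58 * 5.9706 = 346.29 L/hr
Step 3 — wetted area: A = 58 * 0.803 * 0.941 = 43.826 m^2
Step 4 — application rate: Q/A = 346.29/43.826 = 7.90 mm/hr
Therefore the application rate along the lateral = 7.90 mm/hr.


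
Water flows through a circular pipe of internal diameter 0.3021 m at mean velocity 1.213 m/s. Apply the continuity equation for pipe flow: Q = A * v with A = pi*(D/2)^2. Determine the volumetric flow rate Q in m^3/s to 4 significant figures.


A = pi*(0.3021/2)^2 = 0.0716789 m^2
Q = 0.0716789 * 1.213 = 0.08695 m^3/s
Therefore the volumetric flow rate Q = 0.08695 m^3/s.


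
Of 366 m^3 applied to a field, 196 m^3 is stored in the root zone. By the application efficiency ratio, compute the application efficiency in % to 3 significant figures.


Approach: apply the application efficiency ratio, Ea = (stored/applied)*100.
Ea = (196/366)*100 = 53.6 %
Therefore the application efficiency = 53.6 %.


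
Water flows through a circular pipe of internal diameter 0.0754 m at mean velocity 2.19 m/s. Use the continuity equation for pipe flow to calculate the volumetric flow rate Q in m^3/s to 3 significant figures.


Approach: apply the continuity equation for pipe flow, Q = A * v with A = pi*(D/2)^2.
A = pi*(0.0754/2)^2 = 0.0044651 m^2
Q = 0.0044651 * 2.19 = 0.00978 m^3/s
Therefore the volumetric flow rate Q = 0.00978 m^3/s.


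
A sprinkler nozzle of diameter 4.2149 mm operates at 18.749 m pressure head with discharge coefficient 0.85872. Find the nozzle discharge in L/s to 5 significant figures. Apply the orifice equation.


Approach: apply the orifice equation, Q = Cd*A*sqrt(2*g*h), A = pi*(d/2)^2.
A = pi*(4.2149e-3/2)^2 = 1.395290e-05 m^2
Q = 0.85872 * 1.395290e-05 * sqrt(2*9.81*18.749) * 1000 = 0.22980 L/s
Therefore the nozzle discharge = 0.22980 L/s.


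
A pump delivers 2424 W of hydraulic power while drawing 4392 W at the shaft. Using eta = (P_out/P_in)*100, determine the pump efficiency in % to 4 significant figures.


eta = (2424 / 4392) * 100 = 55.19 %
Therefore the pump efficiency = 55.19 %.


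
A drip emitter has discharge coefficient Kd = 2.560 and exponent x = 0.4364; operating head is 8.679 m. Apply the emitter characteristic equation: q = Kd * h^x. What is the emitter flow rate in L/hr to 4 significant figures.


q = 2.560 * 8.679^0.4364 = 6.573 L/hr
Therefore the emitter flow rate = 6.573 L/hr.


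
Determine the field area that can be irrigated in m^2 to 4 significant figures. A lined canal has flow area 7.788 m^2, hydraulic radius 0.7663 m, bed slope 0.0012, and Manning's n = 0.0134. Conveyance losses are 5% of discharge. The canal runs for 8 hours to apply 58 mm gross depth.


Approach: apply Manning's equation with a conveyance and depth budget, Q = (1/n)*A*R^(2/3)*S^(1/2); Q_field = Q*(1-loss); Area = Q_field*t/(d/1000).
Step 1 — canal discharge (Manning's equation):
  Q = (1/0.0134) * 7.788 * 0.7663^(2/3) * 0.0012^(1/2) = 16.8595 m^3/s
Step 2 — delivered flow: Q_field = 16.8595*(1 - 5/100) = 16.0165 m^3/s
Step 3 — volume delivered: V = 16.0165 * 8*3600 = 461276 m^3
Step 4 — area served: A = V / (depth/1000) = 461276 / 0.058 = 7953000 m^2
Therefore the field area that can be irrigated = 7953000 m^2.


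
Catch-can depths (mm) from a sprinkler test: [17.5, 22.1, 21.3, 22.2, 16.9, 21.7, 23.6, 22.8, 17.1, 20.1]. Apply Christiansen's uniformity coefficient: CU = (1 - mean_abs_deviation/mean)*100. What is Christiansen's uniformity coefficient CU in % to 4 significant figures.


mean = 20.5300 mm
mean |d_i - mean| = 2.10400 mm
CU = (1 - 2.10400/20.5300)*100 = 89.75 %
Therefore Christiansen's uniformity coefficient CU = 89.75 %.


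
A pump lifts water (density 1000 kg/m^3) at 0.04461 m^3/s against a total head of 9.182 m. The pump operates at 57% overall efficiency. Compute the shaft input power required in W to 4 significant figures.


Approach: apply hydraulic power then efficiency conversion, P = rho*g*Q*H; P_in = P/eta.
Step 1 — hydraulic power (P = rho*g*Q*H):
  P = 1000 * 9.81 * 0.04461 * 9.182 = 4018.26 W
Step 2 — input power: P_in = P/eta = 4018.26 / 0.57 = 7050 W
Therefore the shaft input power required = 7050 W.


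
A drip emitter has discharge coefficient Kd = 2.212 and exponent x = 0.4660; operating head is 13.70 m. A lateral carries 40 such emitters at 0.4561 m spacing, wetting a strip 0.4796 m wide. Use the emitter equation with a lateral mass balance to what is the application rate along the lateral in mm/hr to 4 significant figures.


Approach: apply the emitter equation with a lateral mass balance, q = Kd*h^x; Q = n*q; rate = Q/(n*spacing*width).
Step 1 — single emitter flow (q = Kd*h^x):
  q = 2.212 * 13.70^0.4660 = 7.49026 L/hr
Step 2 — total lateral flow: Q = 40 * 7.49026 = 299.610 L/hr
Step 3 — wetted area: A = 40 * 0.4561 * 0.4796 = 8.74982 m^2
Step 4 — application rate: Q/A = 299.610/8.74982 = 34.24 mm/hr
Therefore the application rate along the lateral = 34.24 mm/hr.


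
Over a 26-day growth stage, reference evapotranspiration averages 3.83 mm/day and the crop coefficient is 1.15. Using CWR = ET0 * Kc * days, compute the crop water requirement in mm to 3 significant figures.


CWR = 3.83 * 1.15 * 26 = 115 mm
Therefore the crop water requirement = 115 mm.


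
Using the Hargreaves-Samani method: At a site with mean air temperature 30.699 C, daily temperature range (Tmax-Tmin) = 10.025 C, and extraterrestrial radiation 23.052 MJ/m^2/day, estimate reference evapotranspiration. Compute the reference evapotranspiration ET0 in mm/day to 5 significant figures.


Approach: apply the Hargreaves-Samani method, ET0 = 0.0023*(Tmean+17.8)*sqrt(Tmax-Tmin)*0.408*Ra.
ET0 = 0.0023*(30.699+17.8)*sqrt(10.025)*0.408*23.052 = 3.3218 mm/day
Therefore the reference evapotranspiration ET0 = 3.3218 mm/day.


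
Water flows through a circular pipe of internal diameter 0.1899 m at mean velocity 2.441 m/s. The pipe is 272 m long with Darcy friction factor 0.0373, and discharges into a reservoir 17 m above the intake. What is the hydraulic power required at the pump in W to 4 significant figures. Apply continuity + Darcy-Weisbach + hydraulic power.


Approach: apply continuity + Darcy-Weisbach + hydraulic power, Q = A*v; hf = f*(L/D)*(v^2/(2g)); H = static + hf; P = rho*g*Q*H.
Step 1 — flow rate (continuity, Q = A*v):
  A = pi*(0.1899/2)^2 = 0.0283230 m^2
  Q = 0.0283230 * 2.441 = 0.0691365 m^3/s
Step 2 — friction head loss (Darcy-Weisbach):
  hf = 0.0373 * (272/0.1899) * (2.441^2 / (2*9.81))
  hf = 16.2252 m
Step 3 — total head: H = 17 + 16.2252 = 33.2252 m
Step 4 — hydraulic power (P = rho*g*Q*H):
  P = 1000 * 9.81 * 0.0691365 * 33.2252 = 22530 W
Therefore the hydraulic power required at the pump = 22530 W.


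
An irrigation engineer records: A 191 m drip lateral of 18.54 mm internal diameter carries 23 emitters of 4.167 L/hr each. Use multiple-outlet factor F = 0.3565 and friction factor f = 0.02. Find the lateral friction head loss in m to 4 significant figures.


Approach: apply Darcy-Weisbach with the multiple-outlet F-factor, Q = n*q/(3600*1000) m^3/s; v = Q/A; hf = F*f*(L/D)*(v^2/(2g)).
Q = 23*4.167/(3600*1000) = 2.66225e-05 m^3/s
A = pi*(18.54e-3/2)^2 = 2.69966e-04 m^2, so v = Q/A = 0.0986142 m/s
hf = 0.3565*0.02*(191/0.01854)*(0.0986142^2/(2*9.81)) = 0.03641 m
Therefore the lateral friction head loss = 0.03641 m.


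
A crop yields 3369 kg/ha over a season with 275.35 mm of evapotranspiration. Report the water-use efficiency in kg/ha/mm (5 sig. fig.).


Approach: apply the water-use efficiency ratio, WUE = yield/ET.
WUE = 3369 / 275.35 = 12.235 kg/ha/mm
Therefore the water-use efficiency = 12.235 kg/ha/mm.


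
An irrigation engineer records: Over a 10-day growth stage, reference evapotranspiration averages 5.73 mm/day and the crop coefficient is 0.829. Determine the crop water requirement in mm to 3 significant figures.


Approach: apply the crop water requirement relation, CWR = ET0 * Kc * days.
CWR = 5.73 * 0.829 * 10 = 47.5 mm
Therefore the crop water requirement = 47.5 mm.


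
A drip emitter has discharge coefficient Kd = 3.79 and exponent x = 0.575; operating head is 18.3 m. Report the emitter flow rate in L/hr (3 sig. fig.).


Approach: apply the emitter characteristic equation, q = Kd * h^x.
q = 3.79 * 18.3^0.575 = 20.2 L/hr
Therefore the emitter flow rate = 20.2 L/hr.


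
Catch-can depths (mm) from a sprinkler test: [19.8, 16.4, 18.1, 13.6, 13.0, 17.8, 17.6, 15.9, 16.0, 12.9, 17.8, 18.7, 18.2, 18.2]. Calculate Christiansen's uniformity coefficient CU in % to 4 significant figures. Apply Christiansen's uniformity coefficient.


Approach: apply Christiansen's uniformity coefficient, CU = (1 - mean_abs_deviation/mean)*100.
mean = 16.7143 mm
mean |d_i - mean| = 1.78367 mm
CU = (1 - 1.78367/16.7143)*100 = 89.33 %
Therefore Christiansen's uniformity coefficient CU = 89.33 %.


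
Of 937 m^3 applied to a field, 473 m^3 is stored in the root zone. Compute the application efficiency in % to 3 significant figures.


Approach: apply the application efficiency ratio, Ea = (stored/applied)*100.
Ea = (473/937)*100 = 50.5 %
Therefore the application efficiency = 50.5 %.


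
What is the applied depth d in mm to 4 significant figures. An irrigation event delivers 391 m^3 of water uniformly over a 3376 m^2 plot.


Approach: apply depth from volume over area, d = (V/A)*1000.
d = (391 / 3376) * 1000 = 115.8 mm
Therefore the applied depth d = 115.8 mm.


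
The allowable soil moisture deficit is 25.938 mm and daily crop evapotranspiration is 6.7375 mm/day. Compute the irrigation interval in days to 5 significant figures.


Approach: apply the irrigation interval relation, interval = SMD / ETc.
interval = 25.938 / 6.7375 = 3.8498 days
Therefore the irrigation interval = 3.8498 days.


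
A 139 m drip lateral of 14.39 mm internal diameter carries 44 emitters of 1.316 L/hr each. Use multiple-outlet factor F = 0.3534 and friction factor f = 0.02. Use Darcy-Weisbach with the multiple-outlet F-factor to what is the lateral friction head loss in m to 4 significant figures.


Approach: apply Darcy-Weisbach with the multiple-outlet F-factor, Q = n*q/(3600*1000) m^3/s; v = Q/A; hf = F*f*(L/D)*(v^2/(2g)).
Q = 44*1.316/(3600*1000) = 1.60844e-05 m^3/s
A = pi*(14.39e-3/2)^2 = 1.62634e-04 m^2, so v = Q/A = 0.0988996 m/s
hf = 0.3534*0.02*(139/0.01439)*(0.0988996^2/(2*9.81)) = 0.03404 m
Therefore the lateral friction head loss = 0.03404 m.


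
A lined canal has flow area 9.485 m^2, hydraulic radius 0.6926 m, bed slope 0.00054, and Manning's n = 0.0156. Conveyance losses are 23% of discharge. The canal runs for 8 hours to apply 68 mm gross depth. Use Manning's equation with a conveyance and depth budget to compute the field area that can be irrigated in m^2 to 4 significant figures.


Approach: apply Manning's equation with a conveyance and depth budget, Q = (1/n)*A*R^(2/3)*S^(1/2); Q_field = Q*(1-loss); Area = Q_field*t/(d/1000).
Step 1 — canal discharge (Manning's equation):
  Q = (1/0.0156) * 9.485 * 0.6926^(2/3) * 0.00054^(1/2) = 11.0602 m^3/s
Step 2 — delivered flow: Q_field = 11.0602*(1 - 23/100) = 8.51639 m^3/s
Step 3 — volume delivered: V = 8.51639 * 8*3600 = 245272 m^3
Step 4 — area served: A = V / (depth/1000) = 245272 / 0.068 = 3607000 m^2
Therefore the field area that can be irrigated = 3607000 m^2.


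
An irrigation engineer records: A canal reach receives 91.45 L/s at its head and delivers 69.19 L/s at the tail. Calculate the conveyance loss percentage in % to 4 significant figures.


Approach: apply the conveyance loss ratio, loss% = ((Q_head - Q_tail)/Q_head)*100.
loss = ((91.45 - 69.19)/91.45)*100 = 24.34 %
Therefore the conveyance loss percentage = 24.34 %.


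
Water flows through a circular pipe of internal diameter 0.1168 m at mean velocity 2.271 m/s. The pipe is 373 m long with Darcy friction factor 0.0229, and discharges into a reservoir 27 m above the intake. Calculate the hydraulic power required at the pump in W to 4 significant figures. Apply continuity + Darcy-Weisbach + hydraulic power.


Approach: apply continuity + Darcy-Weisbach + hydraulic power, Q = A*v; hf = f*(L/D)*(v^2/(2g)); H = static + hf; P = rho*g*Q*H.
Step 1 — flow rate (continuity, Q = A*v):
  A = pi*(0.1168/2)^2 = 0.0107146 m^2
  Q = 0.0107146 * 2.271 = 0.0243328 m^3/s
Step 2 — friction head loss (Darcy-Weisbach):
  hf = 0.0229 * (373/0.1168) * (2.271^2 / (2*9.81))
  hf = 19.2237 m
Step 3 — total head: H = 27 + 19.2237 = 46.2237 m
Step 4 — hydraulic power (P = rho*g*Q*H):
  P = 1000 * 9.81 * 0.0243328 * 46.2237 = 11030 W
Therefore the hydraulic power required at the pump = 11030 W.


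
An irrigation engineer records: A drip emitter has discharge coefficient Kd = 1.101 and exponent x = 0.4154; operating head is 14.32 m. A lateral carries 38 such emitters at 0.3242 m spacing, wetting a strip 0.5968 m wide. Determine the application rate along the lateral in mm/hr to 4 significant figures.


Approach: apply the emitter equation with a lateral mass balance, q = Kd*h^x; Q = n*q; rate = Q/(n*spacing*width).
Step 1 — single emitter flow (q = Kd*h^x):
  q = 1.101 * 14.32^0.4154 = 3.32634 L/hr
Step 2 — total lateral flow: Q = 38 * 3.32634 = 126.401 L/hr
Step 3 — wetted area: A = 38 * 0.3242 * 0.5968 = 7.35234 m^2
Step 4 — application rate: Q/A = 126.401/7.35234 = 17.19 mm/hr
Therefore the application rate along the lateral = 17.19 mm/hr.


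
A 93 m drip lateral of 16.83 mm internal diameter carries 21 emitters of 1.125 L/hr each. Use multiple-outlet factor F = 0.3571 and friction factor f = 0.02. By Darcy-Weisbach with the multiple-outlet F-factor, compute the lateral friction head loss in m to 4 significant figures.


Approach: apply Darcy-Weisbach with the multiple-outlet F-factor, Q = n*q/(3600*1000) m^3/s; v = Q/A; hf = F*f*(L/D)*(v^2/(2g)).
Q = 21*1.125/(3600*1000) = 6.56250e-06 m^3/s
A = pi*(16.83e-3/2)^2 = 2.22463e-04 m^2, so v = Q/A = 0.0294993 m/s
hf = 0.3571*0.02*(93/0.01683)*(0.0294993^2/(2*9.81)) = 0.001750 m
Therefore the lateral friction head loss = 0.001750 m.


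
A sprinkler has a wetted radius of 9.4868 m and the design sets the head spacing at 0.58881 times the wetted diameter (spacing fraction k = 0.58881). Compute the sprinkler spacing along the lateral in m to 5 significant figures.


Approach: apply the sprinkler spacing rule (spacing as a fraction of wetted diameter), S = k*(2*R).
S = 0.58881 * (2 * 9.4868) = 11.172 m
Therefore the sprinkler spacing along the lateral = 11.172 m.


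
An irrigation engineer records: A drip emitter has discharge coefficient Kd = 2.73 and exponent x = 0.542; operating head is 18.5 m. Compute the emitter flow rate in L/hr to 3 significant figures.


Approach: apply the emitter characteristic equation, q = Kd * h^x.
q = 2.73 * 18.5^0.542 = 13.3 L/hr
Therefore the emitter flow rate = 13.3 L/hr.


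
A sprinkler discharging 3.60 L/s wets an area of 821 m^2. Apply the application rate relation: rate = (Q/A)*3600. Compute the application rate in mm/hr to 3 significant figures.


rate = (3.60 / 821) * 3600 = 15.8 mm/hr
Therefore the application rate = 15.8 mm/hr.


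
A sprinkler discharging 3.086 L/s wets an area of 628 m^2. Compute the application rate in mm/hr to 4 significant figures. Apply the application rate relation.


Approach: apply the application rate relation, rate = (Q/A)*3600.
rate = (3.086 / 628) * 3600 = 17.69 mm/hr
Therefore the application rate = 17.69 mm/hr.


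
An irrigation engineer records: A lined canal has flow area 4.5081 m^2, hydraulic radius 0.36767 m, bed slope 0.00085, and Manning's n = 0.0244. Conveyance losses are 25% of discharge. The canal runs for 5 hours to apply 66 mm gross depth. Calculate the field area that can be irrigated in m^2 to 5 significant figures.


Approach: apply Manning's equation with a conveyance and depth budget, Q = (1/n)*A*R^(2/3)*S^(1/2); Q_field = Q*(1-loss); Area = Q_field*t/(d/1000).
Step 1 — canal discharge (Manning's equation):
  Q = (1/0.0244) * 4.5081 * 0.36767^(2/3) * 0.00085^(1/2) = 2.764513 m^3/s
Step 2 — delivered flow: Q_field = 2.764513*(1 - 25/100) = 2.073385 m^3/s
Step 3 — volume delivered: V = 2.073385 * 5*3600 = 37320.93 m^3
Step 4 — area served: A = V / (depth/1000) = 37320.93 / 0.066 = 565470 m^2
Therefore the field area that can be irrigated = 565470 m^2.


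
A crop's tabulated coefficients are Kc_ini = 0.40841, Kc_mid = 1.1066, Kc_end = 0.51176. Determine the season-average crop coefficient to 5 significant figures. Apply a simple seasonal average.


Approach: apply a simple seasonal average, Kc_avg = (Kc_ini + Kc_mid + Kc_end)/3.
Kc_avg = (0.40841 + 1.1066 + 0.51176)/3 = 0.67559
Therefore the season-average crop coefficient = 0.67559.


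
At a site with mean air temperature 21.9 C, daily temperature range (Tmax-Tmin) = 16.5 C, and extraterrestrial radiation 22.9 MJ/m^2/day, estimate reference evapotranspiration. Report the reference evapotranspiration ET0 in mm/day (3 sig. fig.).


Approach: apply the Hargreaves-Samani method, ET0 = 0.0023*(Tmean+17.8)*sqrt(Tmax-Tmin)*0.408*Ra.
ET0 = 0.0023*(21.9+17.8)*sqrt(16.5)*0.408*22.9 = 3.47 mm/day
Therefore the reference evapotranspiration ET0 = 3.47 mm/day.


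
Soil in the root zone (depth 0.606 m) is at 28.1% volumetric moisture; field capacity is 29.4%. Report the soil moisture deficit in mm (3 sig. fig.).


Approach: apply the soil moisture deficit relation, SMD = (FC - theta)/100 * depth * 1000.
SMD = (29.4 - 28.1)/100 * 0.606 * 1000 = 7.88 mm
Therefore the soil moisture deficit = 7.88 mm.


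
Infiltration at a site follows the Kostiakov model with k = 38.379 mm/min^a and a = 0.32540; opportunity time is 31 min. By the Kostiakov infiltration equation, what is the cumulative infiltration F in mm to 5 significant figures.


Approach: apply the Kostiakov infiltration equation, F = k*t^a.
F = 38.379 * 31^0.32540 = 117.32 mm
Therefore the cumulative infiltration F = 117.32 mm.


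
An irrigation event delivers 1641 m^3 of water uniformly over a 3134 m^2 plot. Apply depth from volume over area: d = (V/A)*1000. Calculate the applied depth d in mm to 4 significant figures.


d = (1641 / 3134) * 1000 = 523.6 mm
Therefore the applied depth d = 523.6 mm.


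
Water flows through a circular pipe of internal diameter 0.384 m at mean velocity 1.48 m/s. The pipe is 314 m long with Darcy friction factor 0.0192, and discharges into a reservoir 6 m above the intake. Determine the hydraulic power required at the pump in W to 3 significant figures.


Approach: apply continuity + Darcy-Weisbach + hydraulic power, Q = A*v; hf = f*(L/D)*(v^2/(2g)); H = static + hf; P = rho*g*Q*H.
Step 1 — flow rate (continuity, Q = A*v):
  A = pi*(0.384/2)^2 = 0.11581 m^2
  Q = 0.11581 * 1.48 = 0.17140 m^3/s
Step 2 — friction head loss (Darcy-Weisbach):
  hf = 0.0192 * (314/0.384) * (1.48^2 / (2*9.81))
  hf = 1.7528 m
Step 3 — total head: H = 6 + 1.7528 = 7.7528 m
Step 4 — hydraulic power (P = rho*g*Q*H):
  P = 1000 * 9.81 * 0.17140 * 7.7528 = 13000 W
Therefore the hydraulic power required at the pump = 13000 W.


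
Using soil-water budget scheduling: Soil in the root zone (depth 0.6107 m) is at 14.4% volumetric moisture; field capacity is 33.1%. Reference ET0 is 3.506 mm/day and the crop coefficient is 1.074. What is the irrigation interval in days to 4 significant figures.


Approach: apply soil-water budget scheduling, SMD = (FC-theta)/100*depth*1000; ETc = ET0*Kc; interval = SMD/ETc.
Step 1 — soil moisture deficit:
  SMD = (33.1 - 14.4)/100 * 0.6107 * 1000 = 114.201 mm
Step 2 — daily crop ET (ETc = ET0*Kc):
  ETc = 3.506 * 1.074 = 3.76544 mm/day
Step 3 — irrigation interval (SMD/ETc):
  interval = 114.201 / 3.76544 = 30.33 days
Therefore the irrigation interval = 30.33 days.


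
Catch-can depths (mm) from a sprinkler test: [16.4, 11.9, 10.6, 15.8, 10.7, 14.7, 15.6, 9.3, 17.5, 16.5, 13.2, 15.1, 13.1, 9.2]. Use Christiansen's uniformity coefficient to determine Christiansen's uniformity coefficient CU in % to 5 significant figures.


Approach: apply Christiansen's uniformity coefficient, CU = (1 - mean_abs_deviation/mean)*100.
mean = 13.54286 mm
mean |d_i - mean| = 2.400000 mm
CU = (1 - 2.400000/13.54286)*100 = 82.278 %
Therefore Christiansen's uniformity coefficient CU = 82.278 %.


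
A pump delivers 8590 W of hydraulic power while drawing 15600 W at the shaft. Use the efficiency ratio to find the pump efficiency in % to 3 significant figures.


Approach: apply the efficiency ratio, eta = (P_out/P_in)*100.
eta = (8590 / 15600) * 100 = 55.1 %
Therefore the pump efficiency = 55.1 %.


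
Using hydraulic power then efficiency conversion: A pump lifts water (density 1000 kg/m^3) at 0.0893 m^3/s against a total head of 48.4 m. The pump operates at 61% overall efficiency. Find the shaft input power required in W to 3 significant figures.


Approach: apply hydraulic power then efficiency conversion, P = rho*g*Q*H; P_in = P/eta.
Step 1 — hydraulic power (P = rho*g*Q*H):
  P = 1000 * 9.81 * 0.0893 * 48.4 = 42400 W
Step 2 — input power: P_in = P/eta = 42400 / 0.61 = 69500 W
Therefore the shaft input power required = 69500 W.


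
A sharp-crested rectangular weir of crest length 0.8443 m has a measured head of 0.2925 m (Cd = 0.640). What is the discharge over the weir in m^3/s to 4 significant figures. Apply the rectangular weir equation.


Approach: apply the rectangular weir equation, Q = (2/3)*Cd*L*sqrt(2g)*H^1.5.
Q = (2/3)*0.640*0.8443*sqrt(2*9.81)*0.2925^1.5 = 0.2524 m^3/s
Therefore the discharge over the weir = 0.2524 m^3/s.


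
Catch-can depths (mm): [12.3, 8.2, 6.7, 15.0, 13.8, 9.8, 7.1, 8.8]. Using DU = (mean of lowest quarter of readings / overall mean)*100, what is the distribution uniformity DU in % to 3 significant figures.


sorted lowest 2 of 8: [6.7, 7.1] -> mean = 6.9000 mm
overall mean = 10.213 mm
DU = (6.9000/10.213)*100 = 67.6 %
Therefore the distribution uniformity DU = 67.6 %.


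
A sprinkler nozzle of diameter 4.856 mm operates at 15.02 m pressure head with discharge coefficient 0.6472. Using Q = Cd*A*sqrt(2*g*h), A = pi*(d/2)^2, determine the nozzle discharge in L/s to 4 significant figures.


A = pi*(4.856e-3/2)^2 = 1.85203e-05 m^2
Q = 0.6472 * 1.85203e-05 * sqrt(2*9.81*15.02) * 1000 = 0.2058 L/s
Therefore the nozzle discharge = 0.2058 L/s.


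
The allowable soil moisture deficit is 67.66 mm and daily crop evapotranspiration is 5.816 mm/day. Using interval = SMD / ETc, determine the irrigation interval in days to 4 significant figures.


interval = 67.66 / 5.816 = 11.63 days
Therefore the irrigation interval = 11.63 days.


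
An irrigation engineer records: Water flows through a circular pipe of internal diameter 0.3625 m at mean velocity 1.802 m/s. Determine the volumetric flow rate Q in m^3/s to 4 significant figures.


Approach: apply the continuity equation for pipe flow, Q = A * v with A = pi*(D/2)^2.
A = pi*(0.3625/2)^2 = 0.103206 m^2
Q = 0.103206 * 1.802 = 0.1860 m^3/s
Therefore the volumetric flow rate Q = 0.1860 m^3/s.


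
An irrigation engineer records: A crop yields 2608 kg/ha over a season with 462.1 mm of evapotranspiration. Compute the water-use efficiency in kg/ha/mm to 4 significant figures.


Approach: apply the water-use efficiency ratio, WUE = yield/ET.
WUE = 2608 / 462.1 = 5.644 kg/ha/mm
Therefore the water-use efficiency = 5.644 kg/ha/mm.


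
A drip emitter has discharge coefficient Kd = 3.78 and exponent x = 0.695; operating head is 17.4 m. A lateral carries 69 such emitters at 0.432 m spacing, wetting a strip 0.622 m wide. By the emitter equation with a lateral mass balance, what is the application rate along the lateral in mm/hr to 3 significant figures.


Approach: apply the emitter equation with a lateral mass balance, q = Kd*h^x; Q = n*q; rate = Q/(n*spacing*width).
Step 1 — single emitter flow (q = Kd*h^x):
  q = 3.78 * 17.4^0.695 = 27.522 L/hr
Step 2 — total lateral flow: Q = 69 * 27.522 = 1899.0 L/hr
Step 3 — wetted area: A = 69 * 0.432 * 0.622 = 18.541 m^2
Step 4 — application rate: Q/A = 1899.0/18.541 = 102 mm/hr
Therefore the application rate along the lateral = 102 mm/hr.


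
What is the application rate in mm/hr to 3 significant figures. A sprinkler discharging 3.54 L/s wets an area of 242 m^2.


Approach: apply the application rate relation, rate = (Q/A)*3600.
rate = (3.54 / 242) * 3600 = 52.7 mm/hr
Therefore the application rate = 52.7 mm/hr.


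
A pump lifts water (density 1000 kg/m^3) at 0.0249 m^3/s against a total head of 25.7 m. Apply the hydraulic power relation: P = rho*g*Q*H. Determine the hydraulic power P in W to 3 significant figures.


P = 1000 * 9.81 * 0.0249 * 25.7 = 6280 W
Therefore the hydraulic power P = 6280 W.


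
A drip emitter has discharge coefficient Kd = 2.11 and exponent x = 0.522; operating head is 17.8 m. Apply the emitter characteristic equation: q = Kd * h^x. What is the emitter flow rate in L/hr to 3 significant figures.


q = 2.11 * 17.8^0.522 = 9.48 L/hr
Therefore the emitter flow rate = 9.48 L/hr.


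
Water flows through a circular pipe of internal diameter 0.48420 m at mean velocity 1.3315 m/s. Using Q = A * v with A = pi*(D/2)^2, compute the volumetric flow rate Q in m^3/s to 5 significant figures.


A = pi*(0.48420/2)^2 = 0.1841363 m^2
Q = 0.1841363 * 1.3315 = 0.24518 m^3/s
Therefore the volumetric flow rate Q = 0.24518 m^3/s.


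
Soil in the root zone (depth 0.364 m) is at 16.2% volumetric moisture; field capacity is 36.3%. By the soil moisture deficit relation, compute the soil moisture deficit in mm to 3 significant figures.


Approach: apply the soil moisture deficit relation, SMD = (FC - theta)/100 * depth * 1000.
SMD = (36.3 - 16.2)/100 * 0.364 * 1000 = 73.2 mm
Therefore the soil moisture deficit = 73.2 mm.


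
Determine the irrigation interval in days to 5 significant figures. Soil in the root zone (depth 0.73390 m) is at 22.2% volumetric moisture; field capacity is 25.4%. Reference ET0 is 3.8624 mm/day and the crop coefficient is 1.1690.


Approach: apply soil-water budget scheduling, SMD = (FC-theta)/100*depth*1000; ETc = ET0*Kc; interval = SMD/ETc.
Step 1 — soil moisture deficit:
  SMD = (25.4 - 22.2)/100 * 0.73390 * 1000 = 23.48480 mm
Step 2 — daily crop ET (ETc = ET0*Kc):
  ETc = 3.8624 * 1.1690 = 4.515146 mm/day
Step 3 — irrigation interval (SMD/ETc):
  interval = 23.48480 / 4.515146 = 5.2013 days
Therefore the irrigation interval = 5.2013 days.


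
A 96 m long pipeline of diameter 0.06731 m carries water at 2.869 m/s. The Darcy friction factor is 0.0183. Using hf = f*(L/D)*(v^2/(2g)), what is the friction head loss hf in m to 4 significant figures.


hf = 0.0183 * (96/0.06731) * (2.869^2 / (2*9.81))
hf = 10.95 m
Therefore the friction head loss hf = 10.95 m.


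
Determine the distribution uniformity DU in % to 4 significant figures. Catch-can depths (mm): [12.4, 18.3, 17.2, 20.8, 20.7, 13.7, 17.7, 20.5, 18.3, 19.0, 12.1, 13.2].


Approach: apply the low-quarter distribution uniformity, DU = (mean of lowest quarter of readings / overall mean)*100.
sorted lowest 3 of 12: [12.1, 12.4, 13.2] -> mean = 12.5667 mm
overall mean = 16.9917 mm
DU = (12.5667/16.9917)*100 = 73.96 %
Therefore the distribution uniformity DU = 73.96 %.


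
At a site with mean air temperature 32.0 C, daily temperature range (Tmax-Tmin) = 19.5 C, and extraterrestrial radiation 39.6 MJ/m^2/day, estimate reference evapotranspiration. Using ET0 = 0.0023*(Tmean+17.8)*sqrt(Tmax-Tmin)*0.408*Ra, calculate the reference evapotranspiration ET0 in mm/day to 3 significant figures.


ET0 = 0.0023*(32.0+17.8)*sqrt(19.5)*0.408*39.6 = 8.17 mm/day
Therefore the reference evapotranspiration ET0 = 8.17 mm/day.


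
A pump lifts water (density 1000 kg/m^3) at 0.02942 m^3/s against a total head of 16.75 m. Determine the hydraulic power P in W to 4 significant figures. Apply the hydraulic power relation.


Approach: apply the hydraulic power relation, P = rho*g*Q*H.
P = 1000 * 9.81 * 0.02942 * 16.75 = 4834 W
Therefore the hydraulic power P = 4834 W.


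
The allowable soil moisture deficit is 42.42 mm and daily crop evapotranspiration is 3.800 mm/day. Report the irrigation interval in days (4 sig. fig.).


Approach: apply the irrigation interval relation, interval = SMD / ETc.
interval = 42.42 / 3.800 = 11.16 days
Therefore the irrigation interval = 11.16 days.


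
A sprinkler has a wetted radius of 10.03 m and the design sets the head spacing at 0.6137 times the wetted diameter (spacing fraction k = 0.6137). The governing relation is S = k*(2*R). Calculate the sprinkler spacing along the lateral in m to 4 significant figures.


S = 0.6137 * (2 * 10.03) = 12.31 m
Therefore the sprinkler spacing along the lateral = 12.31 m.


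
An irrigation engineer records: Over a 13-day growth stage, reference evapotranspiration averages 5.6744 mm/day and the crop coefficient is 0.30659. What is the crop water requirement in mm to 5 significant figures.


Approach: apply the crop water requirement relation, CWR = ET0 * Kc * days.
CWR = 5.6744 * 0.30659 * 13 = 22.616 mm
Therefore the crop water requirement = 22.616 mm.


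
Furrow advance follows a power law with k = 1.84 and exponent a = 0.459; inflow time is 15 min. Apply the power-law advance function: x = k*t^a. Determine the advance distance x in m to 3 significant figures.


x = 1.84 * 15^0.459 = 6.38 m
Therefore the advance distance x = 6.38 m.


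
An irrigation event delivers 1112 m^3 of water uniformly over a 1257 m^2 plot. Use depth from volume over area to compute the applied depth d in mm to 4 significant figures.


Approach: apply depth from volume over area, d = (V/A)*1000.
d = (1112 / 1257) * 1000 = 884.6 mm
Therefore the applied depth d = 884.6 mm.


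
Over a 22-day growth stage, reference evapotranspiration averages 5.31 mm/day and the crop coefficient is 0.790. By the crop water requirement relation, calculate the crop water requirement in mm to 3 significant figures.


Approach: apply the crop water requirement relation, CWR = ET0 * Kc * days.
CWR = 5.31 * 0.790 * 22 = 92.3 mm
Therefore the crop water requirement = 92.3 mm.


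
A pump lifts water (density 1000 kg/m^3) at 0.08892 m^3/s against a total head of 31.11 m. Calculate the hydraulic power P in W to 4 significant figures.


Approach: apply the hydraulic power relation, P = rho*g*Q*H.
P = 1000 * 9.81 * 0.08892 * 31.11 = 27140 W
Therefore the hydraulic power P = 27140 W.


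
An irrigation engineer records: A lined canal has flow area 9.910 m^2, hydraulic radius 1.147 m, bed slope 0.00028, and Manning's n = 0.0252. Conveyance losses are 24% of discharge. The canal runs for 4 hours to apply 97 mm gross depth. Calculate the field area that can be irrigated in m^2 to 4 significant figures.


Approach: apply Manning's equation with a conveyance and depth budget, Q = (1/n)*A*R^(2/3)*S^(1/2); Q_field = Q*(1-loss); Area = Q_field*t/(d/1000).
Step 1 — canal discharge (Manning's equation):
  Q = (1/0.0252) * 9.910 * 1.147^(2/3) * 0.00028^(1/2) = 7.21043 m^3/s
Step 2 — delivered flow: Q_field = 7.21043*(1 - 24/100) = 5.47993 m^3/s
Step 3 — volume delivered: V = 5.47993 * 4*3600 = 78910.9 m^3
Step 4 — area served: A = V / (depth/1000) = 78910.9 / 0.097 = 813500 m^2
Therefore the field area that can be irrigated = 813500 m^2.


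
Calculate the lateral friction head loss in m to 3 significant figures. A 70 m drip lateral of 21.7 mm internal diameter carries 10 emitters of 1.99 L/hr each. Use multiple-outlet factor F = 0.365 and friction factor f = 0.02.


Approach: apply Darcy-Weisbach with the multiple-outlet F-factor, Q = n*q/(3600*1000) m^3/s; v = Q/A; hf = F*f*(L/D)*(v^2/(2g)).
Q = 10*1.99/(3600*1000) = 5.5278e-06 m^3/s
A = pi*(21.7e-3/2)^2 = 3.6984e-04 m^2, so v = Q/A = 0.014947 m/s
hf = 0.365*0.02*(70/0.0217)*(0.014947^2/(2*9.81)) = 0.000268 m
Therefore the lateral friction head loss = 0.000268 m.


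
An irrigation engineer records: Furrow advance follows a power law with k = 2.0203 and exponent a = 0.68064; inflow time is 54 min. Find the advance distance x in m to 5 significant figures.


Approach: apply the power-law advance function, x = k*t^a.
x = 2.0203 * 54^0.68064 = 30.518 m
Therefore the advance distance x = 30.518 m.


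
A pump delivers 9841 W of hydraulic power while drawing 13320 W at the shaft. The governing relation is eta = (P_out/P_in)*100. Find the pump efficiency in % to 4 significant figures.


eta = (9841 / 13320) * 100 = 73.88 %
Therefore the pump efficiency = 73.88 %.


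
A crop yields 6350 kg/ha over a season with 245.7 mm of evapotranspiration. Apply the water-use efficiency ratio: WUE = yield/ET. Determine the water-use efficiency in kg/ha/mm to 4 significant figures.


WUE = 6350 / 245.7 = 25.84 kg/ha/mm
Therefore the water-use efficiency = 25.84 kg/ha/mm.


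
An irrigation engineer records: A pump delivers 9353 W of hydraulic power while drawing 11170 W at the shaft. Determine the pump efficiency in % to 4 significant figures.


Approach: apply the efficiency ratio, eta = (P_out/P_in)*100.
eta = (9353 / 11170) * 100 = 83.73 %
Therefore the pump efficiency = 83.73 %.


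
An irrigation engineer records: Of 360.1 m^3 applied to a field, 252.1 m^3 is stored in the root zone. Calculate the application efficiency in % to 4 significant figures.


Approach: apply the application efficiency ratio, Ea = (stored/applied)*100.
Ea = (252.1/360.1)*100 = 70.01 %
Therefore the application efficiency = 70.01 %.


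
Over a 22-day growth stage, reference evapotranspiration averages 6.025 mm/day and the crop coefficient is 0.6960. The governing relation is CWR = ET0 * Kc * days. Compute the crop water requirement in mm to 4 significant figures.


CWR = 6.025 * 0.6960 * 22 = 92.25 mm
Therefore the crop water requirement = 92.25 mm.


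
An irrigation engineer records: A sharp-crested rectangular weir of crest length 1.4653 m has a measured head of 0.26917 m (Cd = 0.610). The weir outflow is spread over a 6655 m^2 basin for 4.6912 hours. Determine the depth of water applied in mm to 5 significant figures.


Approach: apply the rectangular weir equation with a volume-to-depth conversion, Q = (2/3)*Cd*L*sqrt(2g)*H^1.5; d = Q*t/A * 1000.
Step 1 — weir discharge:
  Q = (2/3)*0.610*1.4653*sqrt(2*9.81)*0.26917^1.5 = 0.3685994 m^3/s
Step 2 — volume: V = 0.3685994 * 4.6912*3600 = 6225.024 m^3
Step 3 — depth: d = V/A * 1000 = 6225.024/6655 * 1000 = 935.39 mm
Therefore the depth of water applied = 935.39 mm.


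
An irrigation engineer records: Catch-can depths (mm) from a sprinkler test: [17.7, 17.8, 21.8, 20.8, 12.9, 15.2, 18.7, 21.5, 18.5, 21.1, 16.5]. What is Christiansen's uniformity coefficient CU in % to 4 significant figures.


Approach: apply Christiansen's uniformity coefficient, CU = (1 - mean_abs_deviation/mean)*100.
mean = 18.4091 mm
mean |d_i - mean| = 2.17190 mm
CU = (1 - 2.17190/18.4091)*100 = 88.20 %
Therefore Christiansen's uniformity coefficient CU = 88.20 %.


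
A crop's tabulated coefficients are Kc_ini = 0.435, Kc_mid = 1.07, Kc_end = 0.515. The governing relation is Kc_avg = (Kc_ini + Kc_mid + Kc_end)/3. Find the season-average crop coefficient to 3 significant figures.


Kc_avg = (0.435 + 1.07 + 0.515)/3 = 0.673
Therefore the season-average crop coefficient = 0.673.


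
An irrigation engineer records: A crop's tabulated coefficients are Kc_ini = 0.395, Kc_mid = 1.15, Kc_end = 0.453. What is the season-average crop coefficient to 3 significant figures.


Approach: apply a simple seasonal average, Kc_avg = (Kc_ini + Kc_mid + Kc_end)/3.
Kc_avg = (0.395 + 1.15 + 0.453)/3 = 0.666
Therefore the season-average crop coefficient = 0.666.


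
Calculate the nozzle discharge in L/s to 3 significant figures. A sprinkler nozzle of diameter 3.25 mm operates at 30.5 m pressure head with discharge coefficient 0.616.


Approach: apply the orifice equation, Q = Cd*A*sqrt(2*g*h), A = pi*(d/2)^2.
A = pi*(3.25e-3/2)^2 = 8.2958e-06 m^2
Q = 0.616 * 8.2958e-06 * sqrt(2*9.81*30.5) * 1000 = 0.125 L/s
Therefore the nozzle discharge = 0.125 L/s.


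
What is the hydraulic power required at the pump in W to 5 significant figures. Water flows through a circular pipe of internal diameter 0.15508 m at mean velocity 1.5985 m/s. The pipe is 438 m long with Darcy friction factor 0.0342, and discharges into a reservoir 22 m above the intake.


Approach: apply continuity + Darcy-Weisbach + hydraulic power, Q = A*v; hf = f*(L/D)*(v^2/(2g)); H = static + hf; P = rho*g*Q*H.
Step 1 — flow rate (continuity, Q = A*v):
  A = pi*(0.15508/2)^2 = 0.01888867 m^2
  Q = 0.01888867 * 1.5985 = 0.03019355 m^3/s
Step 2 — friction head loss (Darcy-Weisbach):
  hf = 0.0342 * (438/0.15508) * (1.5985^2 / (2*9.81))
  hf = 12.57971 m
Step 3 — total head: H = 22 + 12.57971 = 34.57971 m
Step 4 — hydraulic power (P = rho*g*Q*H):
  P = 1000 * 9.81 * 0.03019355 * 34.57971 = 10242 W
Therefore the hydraulic power required at the pump = 10242 W.
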